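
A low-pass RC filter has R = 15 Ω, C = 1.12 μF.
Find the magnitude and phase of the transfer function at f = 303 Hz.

Step 1 — Angular frequency: ω = 2π·303 = 1904 rad/s.
Step 2 — Transfer function: H(jω) = 1/(1 + jωRC).
Step 3 — Denominator: 1 + jωRC = 1 + j·1904·15·1.12e-06 = 1 + j0.03198.
Step 4 — H = 0.999 - j0.03195.
Step 5 — Magnitude: |H| = 0.9995 (-0.0 dB); phase: φ = -1.8°.

|H| = 0.9995 (-0.0 dB), φ = -1.8°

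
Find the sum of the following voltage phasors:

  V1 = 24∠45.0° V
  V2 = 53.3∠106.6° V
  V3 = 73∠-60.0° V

Step 1 — Convert each phasor to rectangular form:
  V1 = 24·(cos(45.0°) + j·sin(45.0°)) = 16.97 + j16.97 V
  V2 = 53.3·(cos(106.6°) + j·sin(106.6°)) = -15.23 + j51.08 V
  V3 = 73·(cos(-60.0°) + j·sin(-60.0°)) = 36.5 - j63.22 V
Step 2 — Sum components: V_total = 38.24 + j4.829 V.
Step 3 — Convert to polar: |V_total| = 38.55 V, ∠V_total = 7.2°.

V_total = 38.55∠7.2° V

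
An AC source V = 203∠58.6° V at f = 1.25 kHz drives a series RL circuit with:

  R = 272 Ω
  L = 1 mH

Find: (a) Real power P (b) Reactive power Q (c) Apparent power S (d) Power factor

Step 1 — Angular frequency: ω = 2π·f = 2π·1250 = 7854 rad/s.
Step 2 — Component impedances:
  R: Z = R = 272 Ω
  L: Z = jωL = j·7854·0.001 = 0 + j7.854 Ω
Step 3 — Series combination: Z_total = R + L = 272 + j7.854 Ω = 272.1∠1.7° Ω.
Step 4 — Source phasor: V = 203∠58.6° V = 105.8 + j173.3 V.
Step 5 — Current: I = V / Z = 0.4069 + j0.6253 A = 0.746∠56.9° A.
Step 6 — Complex power: S = V·I* = 151.4 + j4.371 VA.
Step 7 — Real power: P = Re(S) = 151.4 W.
Step 8 — Reactive power: Q = Im(S) = 4.371 VAR.
Step 9 — Apparent power: |S| = 151.4 VA.
Step 10 — Power factor: PF = P/|S| = 0.9996 (lagging).

(a) P = 151.4 W  (b) Q = 4.371 VAR  (c) S = 151.4 VA  (d) PF = 0.9996 (lagging)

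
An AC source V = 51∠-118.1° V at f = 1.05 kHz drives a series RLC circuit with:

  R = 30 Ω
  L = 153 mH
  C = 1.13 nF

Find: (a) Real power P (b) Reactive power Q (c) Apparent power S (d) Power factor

Step 1 — Angular frequency: ω = 2π·f = 2π·1050 = 6597 rad/s.
Step 2 — Component impedances:
  R: Z = R = 30 Ω
  L: Z = jωL = j·6597·0.153 = 0 + j1009 Ω
  C: Z = 1/(jωC) = -j/(ω·C) = 0 - j1.341e+05 Ω
Step 3 — Series combination: Z_total = R + L + C = 30 - j1.331e+05 Ω = 1.331e+05∠-90.0° Ω.
Step 4 — Source phasor: V = 51∠-118.1° V = -24.02 - j44.99 V.
Step 5 — Current: I = V / Z = 0.0003379 - j0.0001805 A = 0.0003831∠-28.1° A.
Step 6 — Complex power: S = V·I* = 4.403e-06 - j0.01954 VA.
Step 7 — Real power: P = Re(S) = 4.403e-06 W.
Step 8 — Reactive power: Q = Im(S) = -0.01954 VAR.
Step 9 — Apparent power: |S| = 0.01954 VA.
Step 10 — Power factor: PF = P/|S| = 0.0002253 (leading).

(a) P = 4.403e-06 W  (b) Q = -0.01954 VAR  (c) S = 0.01954 VA  (d) PF = 0.0002253 (leading)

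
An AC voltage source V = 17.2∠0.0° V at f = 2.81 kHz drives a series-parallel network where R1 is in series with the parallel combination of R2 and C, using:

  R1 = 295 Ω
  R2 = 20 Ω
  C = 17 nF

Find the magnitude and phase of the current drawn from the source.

Step 1 — Angular frequency: ω = 2π·f = 2π·2810 = 1.766e+04 rad/s.
Step 2 — Component impedances:
  R1: Z = R = 295 Ω
  R2: Z = R = 20 Ω
  C: Z = 1/(jωC) = -j/(ω·C) = 0 - j3332 Ω
Step 3 — Parallel branch: R2 || C = 1/(1/R2 + 1/C) = 20 - j0.1201 Ω.
Step 4 — Series with R1: Z_total = R1 + (R2 || C) = 315 - j0.1201 Ω = 315∠-0.0° Ω.
Step 5 — Source phasor: V = 17.2∠0.0° V = 17.2 V.
Step 6 — Ohm's law: I = V / Z_total = (17.2) / (315 - j0.1201) = 0.0546 + j2.081e-05 A.
Step 7 — Convert to polar: |I| = 0.0546 A, ∠I = 0.0°.

I = 0.0546∠0.0° A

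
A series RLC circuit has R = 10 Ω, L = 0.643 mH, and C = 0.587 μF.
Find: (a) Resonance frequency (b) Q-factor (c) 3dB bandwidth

Step 1 — Resonance: ω₀ = 1/√(LC) = 1/√(0.000643·5.87e-07) = 5.147e+04 rad/s.
Step 2 — f₀ = ω₀/(2π) = 8192 Hz.
Step 3 — Series Q: Q = ω₀L/R = 5.147e+04·0.000643/10 = 3.31.
Step 4 — Bandwidth: Δω = ω₀/Q = 1.555e+04 rad/s; BW = Δω/(2π) = 2475 Hz.

(a) f₀ = 8192 Hz  (b) Q = 3.31  (c) BW = 2475 Hz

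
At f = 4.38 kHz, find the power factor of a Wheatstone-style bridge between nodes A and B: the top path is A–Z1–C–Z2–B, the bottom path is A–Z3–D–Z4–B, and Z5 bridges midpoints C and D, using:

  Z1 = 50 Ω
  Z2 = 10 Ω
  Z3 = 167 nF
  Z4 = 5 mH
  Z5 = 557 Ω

Step 1 — Angular frequency: ω = 2π·f = 2π·4380 = 2.752e+04 rad/s.
Step 2 — Component impedances:
  Z1: Z = R = 50 Ω
  Z2: Z = R = 10 Ω
  Z3: Z = 1/(jωC) = -j/(ω·C) = 0 - j217.6 Ω
  Z4: Z = jωL = j·2.752e+04·0.005 = 0 + j137.6 Ω
  Z5: Z = R = 557 Ω
Step 3 — Bridge requires nodal analysis (the Z5 bridge couples midpoints C and D, so the two paths cannot be reduced to a simple series/parallel combination). Setting node B to ground and injecting 1 A at node A, the 3-node admittance system at A, C, D solves to V_A = Z_AB = 39.33 - j17.95 Ω = 43.23∠-24.5° Ω.
Step 4 — Power factor: PF = cos(φ) = Re(Z)/|Z| = 39.33/43.23 = 0.9098.
Step 5 — Type: Im(Z) = -17.95 ⇒ leading (phase φ = -24.5°).

PF = 0.9098 (leading, φ = -24.5°)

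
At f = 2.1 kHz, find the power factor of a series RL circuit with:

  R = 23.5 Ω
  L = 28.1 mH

Step 1 — Angular frequency: ω = 2π·f = 2π·2100 = 1.319e+04 rad/s.
Step 2 — Component impedances:
  R: Z = R = 23.5 Ω
  L: Z = jωL = j·1.319e+04·0.0281 = 0 + j370.8 Ω
Step 3 — Series combination: Z_total = R + L = 23.5 + j370.8 Ω = 371.5∠86.4° Ω.
Step 4 — Power factor: PF = cos(φ) = Re(Z)/|Z| = 23.5/371.515 = 0.06325.
Step 5 — Type: Im(Z) = 370.8 ⇒ lagging (phase φ = 86.4°).

PF = 0.06325 (lagging, φ = 86.4°)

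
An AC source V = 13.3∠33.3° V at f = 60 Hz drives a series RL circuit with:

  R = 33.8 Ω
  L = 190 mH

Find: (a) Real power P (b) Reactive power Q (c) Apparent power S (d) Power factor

Step 1 — Angular frequency: ω = 2π·f = 2π·60 = 377 rad/s.
Step 2 — Component impedances:
  R: Z = R = 33.8 Ω
  L: Z = jωL = j·377·0.19 = 0 + j71.63 Ω
Step 3 — Series combination: Z_total = R + L = 33.8 + j71.63 Ω = 79.2∠64.7° Ω.
Step 4 — Source phasor: V = 13.3∠33.3° V = 11.12 + j7.302 V.
Step 5 — Current: I = V / Z = 0.1433 - j0.08759 A = 0.1679∠-31.4° A.
Step 6 — Complex power: S = V·I* = 0.9531 + j2.02 VA.
Step 7 — Real power: P = Re(S) = 0.9531 W.
Step 8 — Reactive power: Q = Im(S) = 2.02 VAR.
Step 9 — Apparent power: |S| = 2.233 VA.
Step 10 — Power factor: PF = P/|S| = 0.4268 (lagging).

(a) P = 0.9531 W  (b) Q = 2.02 VAR  (c) S = 2.233 VA  (d) PF = 0.4268 (lagging)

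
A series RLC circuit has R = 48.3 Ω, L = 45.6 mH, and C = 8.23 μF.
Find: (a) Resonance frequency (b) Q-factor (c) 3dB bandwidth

Step 1 — Resonance: ω₀ = 1/√(LC) = 1/√(0.0456·8.23e-06) = 1632 rad/s.
Step 2 — f₀ = ω₀/(2π) = 259.8 Hz.
Step 3 — Series Q: Q = ω₀L/R = 1632·0.0456/48.3 = 1.541.
Step 4 — Bandwidth: Δω = ω₀/Q = 1059 rad/s; BW = Δω/(2π) = 168.6 Hz.

(a) f₀ = 259.8 Hz  (b) Q = 1.541  (c) BW = 168.6 Hz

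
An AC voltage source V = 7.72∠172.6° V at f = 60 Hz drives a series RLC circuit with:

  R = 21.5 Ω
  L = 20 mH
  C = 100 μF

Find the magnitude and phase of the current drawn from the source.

Step 1 — Angular frequency: ω = 2π·f = 2π·60 = 377 rad/s.
Step 2 — Component impedances:
  R: Z = R = 21.5 Ω
  L: Z = jωL = j·377·0.02 = 0 + j7.54 Ω
  C: Z = 1/(jωC) = -j/(ω·C) = 0 - j26.53 Ω
Step 3 — Series combination: Z_total = R + L + C = 21.5 - j18.99 Ω = 28.68∠-41.4° Ω.
Step 4 — Source phasor: V = 7.72∠172.6° V = -7.656 + j0.9943 V.
Step 5 — Ohm's law: I = V / Z_total = (-7.656 + j0.9943) / (21.5 - j18.99) = -0.223 - j0.1507 A.
Step 6 — Convert to polar: |I| = 0.2691 A, ∠I = -146.0°.

I = 0.2691∠-146.0° A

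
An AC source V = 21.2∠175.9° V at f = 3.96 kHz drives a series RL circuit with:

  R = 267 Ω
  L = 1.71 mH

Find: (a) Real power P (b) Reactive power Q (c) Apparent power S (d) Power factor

Step 1 — Angular frequency: ω = 2π·f = 2π·3960 = 2.488e+04 rad/s.
Step 2 — Component impedances:
  R: Z = R = 267 Ω
  L: Z = jωL = j·2.488e+04·0.00171 = 0 + j42.55 Ω
Step 3 — Series combination: Z_total = R + L = 267 + j42.55 Ω = 270.4∠9.1° Ω.
Step 4 — Source phasor: V = 21.2∠175.9° V = -21.15 + j1.516 V.
Step 5 — Current: I = V / Z = -0.07635 + j0.01784 A = 0.07841∠166.8° A.
Step 6 — Complex power: S = V·I* = 1.642 + j0.2616 VA.
Step 7 — Real power: P = Re(S) = 1.642 W.
Step 8 — Reactive power: Q = Im(S) = 0.2616 VAR.
Step 9 — Apparent power: |S| = 1.662 VA.
Step 10 — Power factor: PF = P/|S| = 0.9875 (lagging).

(a) P = 1.642 W  (b) Q = 0.2616 VAR  (c) S = 1.662 VA  (d) PF = 0.9875 (lagging)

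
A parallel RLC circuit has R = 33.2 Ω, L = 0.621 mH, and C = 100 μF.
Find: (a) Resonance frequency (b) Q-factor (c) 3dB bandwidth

Step 1 — Resonance: ω₀ = 1/√(LC) = 1/√(0.000621·0.0001) = 4013 rad/s.
Step 2 — f₀ = ω₀/(2π) = 638.7 Hz.
Step 3 — Parallel Q: Q = R/(ω₀L) = 33.2/(4013·0.000621) = 13.32.
Step 4 — Bandwidth: Δω = ω₀/Q = 301.2 rad/s; BW = Δω/(2π) = 47.94 Hz.

(a) f₀ = 638.7 Hz  (b) Q = 13.32  (c) BW = 47.94 Hz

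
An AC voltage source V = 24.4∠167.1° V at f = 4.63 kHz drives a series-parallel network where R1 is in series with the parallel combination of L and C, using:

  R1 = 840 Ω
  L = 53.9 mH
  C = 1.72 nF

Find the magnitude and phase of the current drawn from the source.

Step 1 — Angular frequency: ω = 2π·f = 2π·4630 = 2.909e+04 rad/s.
Step 2 — Component impedances:
  R1: Z = R = 840 Ω
  L: Z = jωL = j·2.909e+04·0.0539 = 0 + j1568 Ω
  C: Z = 1/(jωC) = -j/(ω·C) = 0 - j1.999e+04 Ω
Step 3 — Parallel branch: L || C = 1/(1/L + 1/C) = 0 + j1702 Ω.
Step 4 — Series with R1: Z_total = R1 + (L || C) = 840 + j1702 Ω = 1898∠63.7° Ω.
Step 5 — Source phasor: V = 24.4∠167.1° V = -23.78 + j5.447 V.
Step 6 — Ohm's law: I = V / Z_total = (-23.78 + j5.447) / (840 + j1702) = -0.002974 + j0.01251 A.
Step 7 — Convert to polar: |I| = 0.01286 A, ∠I = 103.4°.

I = 0.01286∠103.4° A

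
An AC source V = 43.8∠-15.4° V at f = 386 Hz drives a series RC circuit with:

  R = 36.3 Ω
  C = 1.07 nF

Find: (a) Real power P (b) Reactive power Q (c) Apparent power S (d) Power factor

Step 1 — Angular frequency: ω = 2π·f = 2π·386 = 2425 rad/s.
Step 2 — Component impedances:
  R: Z = R = 36.3 Ω
  C: Z = 1/(jωC) = -j/(ω·C) = 0 - j3.853e+05 Ω
Step 3 — Series combination: Z_total = R + C = 36.3 - j3.853e+05 Ω = 3.853e+05∠-90.0° Ω.
Step 4 — Source phasor: V = 43.8∠-15.4° V = 42.23 - j11.63 V.
Step 5 — Current: I = V / Z = 3.019e-05 + j0.0001096 A = 0.0001137∠74.6° A.
Step 6 — Complex power: S = V·I* = 4.69e-07 - j0.004979 VA.
Step 7 — Real power: P = Re(S) = 4.69e-07 W.
Step 8 — Reactive power: Q = Im(S) = -0.004979 VAR.
Step 9 — Apparent power: |S| = 0.004979 VA.
Step 10 — Power factor: PF = P/|S| = 9.42e-05 (leading).

(a) P = 4.69e-07 W  (b) Q = -0.004979 VAR  (c) S = 0.004979 VA  (d) PF = 9.42e-05 (leading)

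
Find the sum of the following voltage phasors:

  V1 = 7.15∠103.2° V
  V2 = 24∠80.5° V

Step 1 — Convert each phasor to rectangular form:
  V1 = 7.15·(cos(103.2°) + j·sin(103.2°)) = -1.633 + j6.961 V
  V2 = 24·(cos(80.5°) + j·sin(80.5°)) = 3.961 + j23.67 V
Step 2 — Sum components: V_total = 2.328 + j30.63 V.
Step 3 — Convert to polar: |V_total| = 30.72 V, ∠V_total = 85.7°.

V_total = 30.72∠85.7° V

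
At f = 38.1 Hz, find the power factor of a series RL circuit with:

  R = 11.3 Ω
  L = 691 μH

Step 1 — Angular frequency: ω = 2π·f = 2π·38.1 = 239.4 rad/s.
Step 2 — Component impedances:
  R: Z = R = 11.3 Ω
  L: Z = jωL = j·239.4·0.000691 = 0 + j0.1654 Ω
Step 3 — Series combination: Z_total = R + L = 11.3 + j0.1654 Ω = 11.3∠0.8° Ω.
Step 4 — Power factor: PF = cos(φ) = Re(Z)/|Z| = 11.3/11.301 = 0.9999.
Step 5 — Type: Im(Z) = 0.1654 ⇒ lagging (phase φ = 0.8°).

PF = 0.9999 (lagging, φ = 0.8°)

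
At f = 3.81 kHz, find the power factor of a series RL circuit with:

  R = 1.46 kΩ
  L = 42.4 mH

Step 1 — Angular frequency: ω = 2π·f = 2π·3810 = 2.394e+04 rad/s.
Step 2 — Component impedances:
  R: Z = R = 1460 Ω
  L: Z = jωL = j·2.394e+04·0.0424 = 0 + j1015 Ω
Step 3 — Series combination: Z_total = R + L = 1460 + j1015 Ω = 1778∠34.8° Ω.
Step 4 — Power factor: PF = cos(φ) = Re(Z)/|Z| = 1460/1778 = 0.8211.
Step 5 — Type: Im(Z) = 1015 ⇒ lagging (phase φ = 34.8°).

PF = 0.8211 (lagging, φ = 34.8°)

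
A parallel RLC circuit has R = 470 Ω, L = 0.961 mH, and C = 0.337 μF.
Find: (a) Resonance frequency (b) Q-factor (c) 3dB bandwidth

Step 1 — Resonance: ω₀ = 1/√(LC) = 1/√(0.000961·3.37e-07) = 5.557e+04 rad/s.
Step 2 — f₀ = ω₀/(2π) = 8844 Hz.
Step 3 — Parallel Q: Q = R/(ω₀L) = 470/(5.557e+04·0.000961) = 8.801.
Step 4 — Bandwidth: Δω = ω₀/Q = 6314 rad/s; BW = Δω/(2π) = 1005 Hz.

(a) f₀ = 8844 Hz  (b) Q = 8.801  (c) BW = 1005 Hz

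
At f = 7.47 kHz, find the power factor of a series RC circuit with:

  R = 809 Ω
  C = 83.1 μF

Step 1 — Angular frequency: ω = 2π·f = 2π·7470 = 4.694e+04 rad/s.
Step 2 — Component impedances:
  R: Z = R = 809 Ω
  C: Z = 1/(jωC) = -j/(ω·C) = 0 - j0.2564 Ω
Step 3 — Series combination: Z_total = R + C = 809 - j0.2564 Ω = 809∠-0.0° Ω.
Step 4 — Power factor: PF = cos(φ) = Re(Z)/|Z| = 809/809 = 1.
Step 5 — Type: Im(Z) = -0.2564 ⇒ leading (phase φ = -0.0°).

PF = 1 (leading, φ = -0.0°)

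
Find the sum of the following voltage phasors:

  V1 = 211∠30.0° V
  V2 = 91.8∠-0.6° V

Step 1 — Convert each phasor to rectangular form:
  V1 = 211·(cos(30.0°) + j·sin(30.0°)) = 182.7 + j105.5 V
  V2 = 91.8·(cos(-0.6°) + j·sin(-0.6°)) = 91.79 - j0.9613 V
Step 2 — Sum components: V_total = 274.5 + j104.5 V.
Step 3 — Convert to polar: |V_total| = 293.8 V, ∠V_total = 20.8°.

V_total = 293.8∠20.8° V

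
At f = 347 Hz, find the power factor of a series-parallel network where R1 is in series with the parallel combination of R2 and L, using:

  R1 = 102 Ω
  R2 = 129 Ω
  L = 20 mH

Step 1 — Angular frequency: ω = 2π·f = 2π·347 = 2180 rad/s.
Step 2 — Component impedances:
  R1: Z = R = 102 Ω
  R2: Z = R = 129 Ω
  L: Z = jωL = j·2180·0.02 = 0 + j43.61 Ω
Step 3 — Parallel branch: R2 || L = 1/(1/R2 + 1/L) = 13.23 + j39.13 Ω.
Step 4 — Series with R1: Z_total = R1 + (R2 || L) = 115.2 + j39.13 Ω = 121.7∠18.8° Ω.
Step 5 — Power factor: PF = cos(φ) = Re(Z)/|Z| = 115.23/121.69 = 0.9469.
Step 6 — Type: Im(Z) = 39.13 ⇒ lagging (phase φ = 18.8°).

PF = 0.9469 (lagging, φ = 18.8°)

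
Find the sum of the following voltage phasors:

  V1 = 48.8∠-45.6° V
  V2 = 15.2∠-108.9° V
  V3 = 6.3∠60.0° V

Step 1 — Convert each phasor to rectangular form:
  V1 = 48.8·(cos(-45.6°) + j·sin(-45.6°)) = 34.14 - j34.87 V
  V2 = 15.2·(cos(-108.9°) + j·sin(-108.9°)) = -4.924 - j14.38 V
  V3 = 6.3·(cos(60.0°) + j·sin(60.0°)) = 3.15 + j5.456 V
Step 2 — Sum components: V_total = 32.37 - j43.79 V.
Step 3 — Convert to polar: |V_total| = 54.46 V, ∠V_total = -53.5°.

V_total = 54.46∠-53.5° V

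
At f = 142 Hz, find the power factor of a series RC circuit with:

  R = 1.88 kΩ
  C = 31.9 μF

Step 1 — Angular frequency: ω = 2π·f = 2π·142 = 892.2 rad/s.
Step 2 — Component impedances:
  R: Z = R = 1880 Ω
  C: Z = 1/(jωC) = -j/(ω·C) = 0 - j35.14 Ω
Step 3 — Series combination: Z_total = R + C = 1880 - j35.14 Ω = 1880∠-1.1° Ω.
Step 4 — Power factor: PF = cos(φ) = Re(Z)/|Z| = 1880/1880.3 = 0.9998.
Step 5 — Type: Im(Z) = -35.14 ⇒ leading (phase φ = -1.1°).

PF = 0.9998 (leading, φ = -1.1°)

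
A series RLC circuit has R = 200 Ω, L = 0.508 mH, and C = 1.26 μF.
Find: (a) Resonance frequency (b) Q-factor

Step 1 — Resonance condition Im(Z)=0 gives ω₀ = 1/√(LC).
Step 2 — ω₀ = 1/√(0.000508·1.26e-06) = 3.953e+04 rad/s.
Step 3 — f₀ = ω₀/(2π) = 6291 Hz.
Step 4 — Series Q: Q = ω₀L/R = 3.953e+04·0.000508/200 = 0.1004.

(a) f₀ = 6291 Hz  (b) Q = 0.1004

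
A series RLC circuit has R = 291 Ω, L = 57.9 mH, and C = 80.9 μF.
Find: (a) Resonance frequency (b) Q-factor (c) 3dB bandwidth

Step 1 — Resonance: ω₀ = 1/√(LC) = 1/√(0.0579·8.09e-05) = 462 rad/s.
Step 2 — f₀ = ω₀/(2π) = 73.54 Hz.
Step 3 — Series Q: Q = ω₀L/R = 462·0.0579/291 = 0.09193.
Step 4 — Bandwidth: Δω = ω₀/Q = 5026 rad/s; BW = Δω/(2π) = 799.9 Hz.

(a) f₀ = 73.54 Hz  (b) Q = 0.09193  (c) BW = 799.9 Hz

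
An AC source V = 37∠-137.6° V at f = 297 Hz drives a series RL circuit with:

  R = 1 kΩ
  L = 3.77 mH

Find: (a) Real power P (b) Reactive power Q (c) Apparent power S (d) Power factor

Step 1 — Angular frequency: ω = 2π·f = 2π·297 = 1866 rad/s.
Step 2 — Component impedances:
  R: Z = R = 1000 Ω
  L: Z = jωL = j·1866·0.00377 = 0 + j7.035 Ω
Step 3 — Series combination: Z_total = R + L = 1000 + j7.035 Ω = 1000∠0.4° Ω.
Step 4 — Source phasor: V = 37∠-137.6° V = -27.32 - j24.95 V.
Step 5 — Current: I = V / Z = -0.0275 - j0.02476 A = 0.037∠-138.0° A.
Step 6 — Complex power: S = V·I* = 1.369 + j0.009631 VA.
Step 7 — Real power: P = Re(S) = 1.369 W.
Step 8 — Reactive power: Q = Im(S) = 0.009631 VAR.
Step 9 — Apparent power: |S| = 1.369 VA.
Step 10 — Power factor: PF = P/|S| = 1 (lagging).

(a) P = 1.369 W  (b) Q = 0.009631 VAR  (c) S = 1.369 VA  (d) PF = 1 (lagging)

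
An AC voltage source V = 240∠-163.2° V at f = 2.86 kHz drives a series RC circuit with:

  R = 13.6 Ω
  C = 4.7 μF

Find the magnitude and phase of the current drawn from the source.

Step 1 — Angular frequency: ω = 2π·f = 2π·2860 = 1.797e+04 rad/s.
Step 2 — Component impedances:
  R: Z = R = 13.6 Ω
  C: Z = 1/(jωC) = -j/(ω·C) = 0 - j11.84 Ω
Step 3 — Series combination: Z_total = R + C = 13.6 - j11.84 Ω = 18.03∠-41.0° Ω.
Step 4 — Source phasor: V = 240∠-163.2° V = -229.8 - j69.37 V.
Step 5 — Ohm's law: I = V / Z_total = (-229.8 - j69.37) / (13.6 - j11.84) = -7.084 - j11.27 A.
Step 6 — Convert to polar: |I| = 13.31 A, ∠I = -122.2°.

I = 13.31∠-122.2° A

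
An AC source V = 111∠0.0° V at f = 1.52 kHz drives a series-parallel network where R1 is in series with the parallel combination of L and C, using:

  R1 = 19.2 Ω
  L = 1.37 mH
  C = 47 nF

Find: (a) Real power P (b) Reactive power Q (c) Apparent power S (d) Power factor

Step 1 — Angular frequency: ω = 2π·f = 2π·1520 = 9550 rad/s.
Step 2 — Component impedances:
  R1: Z = R = 19.2 Ω
  L: Z = jωL = j·9550·0.00137 = 0 + j13.08 Ω
  C: Z = 1/(jωC) = -j/(ω·C) = 0 - j2228 Ω
Step 3 — Parallel branch: L || C = 1/(1/L + 1/C) = 0 + j13.16 Ω.
Step 4 — Series with R1: Z_total = R1 + (L || C) = 19.2 + j13.16 Ω = 23.28∠34.4° Ω.
Step 5 — Source phasor: V = 111∠0.0° V = 111 V.
Step 6 — Current: I = V / Z = 3.933 - j2.696 A = 4.768∠-34.4° A.
Step 7 — Complex power: S = V·I* = 436.6 + j299.3 VA.
Step 8 — Real power: P = Re(S) = 436.6 W.
Step 9 — Reactive power: Q = Im(S) = 299.3 VAR.
Step 10 — Apparent power: |S| = 529.3 VA.
Step 11 — Power factor: PF = P/|S| = 0.8248 (lagging).

(a) P = 436.6 W  (b) Q = 299.3 VAR  (c) S = 529.3 VA  (d) PF = 0.8248 (lagging)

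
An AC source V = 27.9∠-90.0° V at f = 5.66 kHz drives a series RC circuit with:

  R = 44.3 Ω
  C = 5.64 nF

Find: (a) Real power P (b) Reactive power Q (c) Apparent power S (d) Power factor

Step 1 — Angular frequency: ω = 2π·f = 2π·5660 = 3.556e+04 rad/s.
Step 2 — Component impedances:
  R: Z = R = 44.3 Ω
  C: Z = 1/(jωC) = -j/(ω·C) = 0 - j4986 Ω
Step 3 — Series combination: Z_total = R + C = 44.3 - j4986 Ω = 4986∠-89.5° Ω.
Step 4 — Source phasor: V = 27.9∠-90.0° V = 0 - j27.9 V.
Step 5 — Current: I = V / Z = 0.005596 - j4.972e-05 A = 0.005596∠-0.5° A.
Step 6 — Complex power: S = V·I* = 0.001387 - j0.1561 VA.
Step 7 — Real power: P = Re(S) = 0.001387 W.
Step 8 — Reactive power: Q = Im(S) = -0.1561 VAR.
Step 9 — Apparent power: |S| = 0.1561 VA.
Step 10 — Power factor: PF = P/|S| = 0.008885 (leading).

(a) P = 0.001387 W  (b) Q = -0.1561 VAR  (c) S = 0.1561 VA  (d) PF = 0.008885 (leading)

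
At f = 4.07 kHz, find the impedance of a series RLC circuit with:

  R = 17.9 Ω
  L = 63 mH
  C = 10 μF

Step 1 — Angular frequency: ω = 2π·f = 2π·4070 = 2.557e+04 rad/s.
Step 2 — Component impedances:
  R: Z = R = 17.9 Ω
  L: Z = jωL = j·2.557e+04·0.063 = 0 + j1611 Ω
  C: Z = 1/(jωC) = -j/(ω·C) = 0 - j3.91 Ω
Step 3 — Series combination: Z_total = R + L + C = 17.9 + j1607 Ω = 1607∠89.4° Ω.

Z = 17.9 + j1607 Ω = 1607∠89.4° Ω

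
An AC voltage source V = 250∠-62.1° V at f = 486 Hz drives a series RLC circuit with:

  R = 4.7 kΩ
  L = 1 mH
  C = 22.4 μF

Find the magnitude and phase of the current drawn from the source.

Step 1 — Angular frequency: ω = 2π·f = 2π·486 = 3054 rad/s.
Step 2 — Component impedances:
  R: Z = R = 4700 Ω
  L: Z = jωL = j·3054·0.001 = 0 + j3.054 Ω
  C: Z = 1/(jωC) = -j/(ω·C) = 0 - j14.62 Ω
Step 3 — Series combination: Z_total = R + L + C = 4700 - j11.57 Ω = 4700∠-0.1° Ω.
Step 4 — Source phasor: V = 250∠-62.1° V = 117 - j220.9 V.
Step 5 — Ohm's law: I = V / Z_total = (117 - j220.9) / (4700 - j11.57) = 0.02501 - j0.04695 A.
Step 6 — Convert to polar: |I| = 0.05319 A, ∠I = -62.0°.

I = 0.05319∠-62.0° A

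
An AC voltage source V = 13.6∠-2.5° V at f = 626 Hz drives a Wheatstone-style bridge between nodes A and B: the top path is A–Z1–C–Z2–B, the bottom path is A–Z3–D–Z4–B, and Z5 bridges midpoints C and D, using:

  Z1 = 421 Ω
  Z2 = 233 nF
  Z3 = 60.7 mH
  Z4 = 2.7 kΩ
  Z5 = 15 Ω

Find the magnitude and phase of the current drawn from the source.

Step 1 — Angular frequency: ω = 2π·f = 2π·626 = 3933 rad/s.
Step 2 — Component impedances:
  Z1: Z = R = 421 Ω
  Z2: Z = 1/(jωC) = -j/(ω·C) = 0 - j1091 Ω
  Z3: Z = jωL = j·3933·0.0607 = 0 + j238.7 Ω
  Z4: Z = R = 2700 Ω
  Z5: Z = R = 15 Ω
Step 3 — Bridge requires nodal analysis (the Z5 bridge couples midpoints C and D, so the two paths cannot be reduced to a simple series/parallel combination). Setting node B to ground and injecting 1 A at node A, the 3-node admittance system at A, C, D solves to V_A = Z_AB = 487 - j758.7 Ω = 901.5∠-57.3° Ω.
Step 4 — Source phasor: V = 13.6∠-2.5° V = 13.59 - j0.5932 V.
Step 5 — Ohm's law: I = V / Z_total = (13.59 - j0.5932) / (487 - j758.7) = 0.008694 + j0.01233 A.
Step 6 — Convert to polar: |I| = 0.01509 A, ∠I = 54.8°.

I = 0.01509∠54.8° A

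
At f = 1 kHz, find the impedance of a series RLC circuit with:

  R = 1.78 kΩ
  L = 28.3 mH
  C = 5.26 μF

Step 1 — Angular frequency: ω = 2π·f = 2π·1000 = 6283 rad/s.
Step 2 — Component impedances:
  R: Z = R = 1780 Ω
  L: Z = jωL = j·6283·0.0283 = 0 + j177.8 Ω
  C: Z = 1/(jωC) = -j/(ω·C) = 0 - j30.26 Ω
Step 3 — Series combination: Z_total = R + L + C = 1780 + j147.6 Ω = 1786∠4.7° Ω.

Z = 1780 + j147.6 Ω = 1786∠4.7° Ω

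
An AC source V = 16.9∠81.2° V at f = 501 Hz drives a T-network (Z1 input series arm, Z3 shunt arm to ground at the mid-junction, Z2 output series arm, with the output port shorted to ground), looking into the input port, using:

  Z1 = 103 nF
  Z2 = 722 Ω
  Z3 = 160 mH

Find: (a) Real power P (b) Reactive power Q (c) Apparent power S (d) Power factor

Step 1 — Angular frequency: ω = 2π·f = 2π·501 = 3148 rad/s.
Step 2 — Component impedances:
  Z1: Z = 1/(jωC) = -j/(ω·C) = 0 - j3084 Ω
  Z2: Z = R = 722 Ω
  Z3: Z = jωL = j·3148·0.16 = 0 + j503.7 Ω
Step 3 — With the output port shorted to ground, the output series arm Z2 runs from the junction to ground; the shunt arm Z3 also runs from the junction to ground. They appear in parallel: Z3 || Z2 = 236.3 + j338.8 Ω.
Step 4 — Series with input arm Z1: Z_in = Z1 + (Z3 || Z2) = 236.3 - j2745 Ω = 2756∠-85.1° Ω.
Step 5 — Source phasor: V = 16.9∠81.2° V = 2.585 + j16.7 V.
Step 6 — Current: I = V / Z = -0.005958 + j0.001455 A = 0.006133∠166.3° A.
Step 7 — Complex power: S = V·I* = 0.00889 - j0.1033 VA.
Step 8 — Real power: P = Re(S) = 0.00889 W.
Step 9 — Reactive power: Q = Im(S) = -0.1033 VAR.
Step 10 — Apparent power: |S| = 0.1036 VA.
Step 11 — Power factor: PF = P/|S| = 0.08577 (leading).

(a) P = 0.00889 W  (b) Q = -0.1033 VAR  (c) S = 0.1036 VA  (d) PF = 0.08577 (leading)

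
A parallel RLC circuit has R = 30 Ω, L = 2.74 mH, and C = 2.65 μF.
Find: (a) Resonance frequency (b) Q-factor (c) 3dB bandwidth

Step 1 — Resonance: ω₀ = 1/√(LC) = 1/√(0.00274·2.65e-06) = 1.174e+04 rad/s.
Step 2 — f₀ = ω₀/(2π) = 1868 Hz.
Step 3 — Parallel Q: Q = R/(ω₀L) = 30/(1.174e+04·0.00274) = 0.933.
Step 4 — Bandwidth: Δω = ω₀/Q = 1.258e+04 rad/s; BW = Δω/(2π) = 2002 Hz.

(a) f₀ = 1868 Hz  (b) Q = 0.933  (c) BW = 2002 Hz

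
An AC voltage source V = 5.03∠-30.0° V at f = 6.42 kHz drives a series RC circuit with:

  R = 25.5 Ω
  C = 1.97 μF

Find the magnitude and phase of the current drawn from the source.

Step 1 — Angular frequency: ω = 2π·f = 2π·6420 = 4.034e+04 rad/s.
Step 2 — Component impedances:
  R: Z = R = 25.5 Ω
  C: Z = 1/(jωC) = -j/(ω·C) = 0 - j12.58 Ω
Step 3 — Series combination: Z_total = R + C = 25.5 - j12.58 Ω = 28.44∠-26.3° Ω.
Step 4 — Source phasor: V = 5.03∠-30.0° V = 4.356 - j2.515 V.
Step 5 — Ohm's law: I = V / Z_total = (4.356 - j2.515) / (25.5 - j12.58) = 0.1765 - j0.01152 A.
Step 6 — Convert to polar: |I| = 0.1769 A, ∠I = -3.7°.

I = 0.1769∠-3.7° A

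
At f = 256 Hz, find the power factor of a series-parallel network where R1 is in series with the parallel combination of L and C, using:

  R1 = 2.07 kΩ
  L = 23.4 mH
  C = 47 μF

Step 1 — Angular frequency: ω = 2π·f = 2π·256 = 1608 rad/s.
Step 2 — Component impedances:
  R1: Z = R = 2070 Ω
  L: Z = jωL = j·1608·0.0234 = 0 + j37.64 Ω
  C: Z = 1/(jωC) = -j/(ω·C) = 0 - j13.23 Ω
Step 3 — Parallel branch: L || C = 1/(1/L + 1/C) = 0 - j20.4 Ω.
Step 4 — Series with R1: Z_total = R1 + (L || C) = 2070 - j20.4 Ω = 2070∠-0.6° Ω.
Step 5 — Power factor: PF = cos(φ) = Re(Z)/|Z| = 2070/2070 = 1.
Step 6 — Type: Im(Z) = -20.4 ⇒ leading (phase φ = -0.6°).

PF = 1 (leading, φ = -0.6°)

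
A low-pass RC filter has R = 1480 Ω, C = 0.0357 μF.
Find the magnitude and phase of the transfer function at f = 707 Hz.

Step 1 — Angular frequency: ω = 2π·707 = 4442 rad/s.
Step 2 — Transfer function: H(jω) = 1/(1 + jωRC).
Step 3 — Denominator: 1 + jωRC = 1 + j·4442·1480·3.57e-08 = 1 + j0.2347.
Step 4 — H = 0.9478 - j0.2225.
Step 5 — Magnitude: |H| = 0.9735 (-0.2 dB); phase: φ = -13.2°.

|H| = 0.9735 (-0.2 dB), φ = -13.2°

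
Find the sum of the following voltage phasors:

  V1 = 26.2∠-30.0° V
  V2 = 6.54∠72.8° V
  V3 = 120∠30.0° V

Step 1 — Convert each phasor to rectangular form:
  V1 = 26.2·(cos(-30.0°) + j·sin(-30.0°)) = 22.69 - j13.1 V
  V2 = 6.54·(cos(72.8°) + j·sin(72.8°)) = 1.934 + j6.248 V
  V3 = 120·(cos(30.0°) + j·sin(30.0°)) = 103.9 + j60 V
Step 2 — Sum components: V_total = 128.5 + j53.15 V.
Step 3 — Convert to polar: |V_total| = 139.1 V, ∠V_total = 22.5°.

V_total = 139.1∠22.5° V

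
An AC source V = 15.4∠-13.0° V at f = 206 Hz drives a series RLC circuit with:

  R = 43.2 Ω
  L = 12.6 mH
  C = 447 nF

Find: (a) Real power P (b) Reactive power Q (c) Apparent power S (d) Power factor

Step 1 — Angular frequency: ω = 2π·f = 2π·206 = 1294 rad/s.
Step 2 — Component impedances:
  R: Z = R = 43.2 Ω
  L: Z = jωL = j·1294·0.0126 = 0 + j16.31 Ω
  C: Z = 1/(jωC) = -j/(ω·C) = 0 - j1728 Ω
Step 3 — Series combination: Z_total = R + L + C = 43.2 - j1712 Ω = 1713∠-88.6° Ω.
Step 4 — Source phasor: V = 15.4∠-13.0° V = 15.01 - j3.464 V.
Step 5 — Current: I = V / Z = 0.002243 + j0.008708 A = 0.008992∠75.6° A.
Step 6 — Complex power: S = V·I* = 0.003493 - j0.1384 VA.
Step 7 — Real power: P = Re(S) = 0.003493 W.
Step 8 — Reactive power: Q = Im(S) = -0.1384 VAR.
Step 9 — Apparent power: |S| = 0.1385 VA.
Step 10 — Power factor: PF = P/|S| = 0.02522 (leading).

(a) P = 0.003493 W  (b) Q = -0.1384 VAR  (c) S = 0.1385 VA  (d) PF = 0.02522 (leading)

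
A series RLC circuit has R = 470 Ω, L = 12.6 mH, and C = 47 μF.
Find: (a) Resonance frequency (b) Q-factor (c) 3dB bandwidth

Step 1 — Resonance condition Im(Z)=0 gives ω₀ = 1/√(LC).
Step 2 — ω₀ = 1/√(0.0126·4.7e-05) = 1299 rad/s.
Step 3 — f₀ = ω₀/(2π) = 206.8 Hz.
Step 4 — Series Q: Q = ω₀L/R = 1299·0.0126/470 = 0.03484.
Step 5 — 3dB bandwidth: Δω = ω₀/Q = 3.73e+04 rad/s; BW = Δω/(2π) = 5937 Hz.

(a) f₀ = 206.8 Hz  (b) Q = 0.03484  (c) BW = 5937 Hz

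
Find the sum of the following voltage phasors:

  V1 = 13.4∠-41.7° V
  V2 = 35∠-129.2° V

Step 1 — Convert each phasor to rectangular form:
  V1 = 13.4·(cos(-41.7°) + j·sin(-41.7°)) = 10 - j8.914 V
  V2 = 35·(cos(-129.2°) + j·sin(-129.2°)) = -22.12 - j27.12 V
Step 2 — Sum components: V_total = -12.12 - j36.04 V.
Step 3 — Convert to polar: |V_total| = 38.02 V, ∠V_total = -108.6°.

V_total = 38.02∠-108.6° V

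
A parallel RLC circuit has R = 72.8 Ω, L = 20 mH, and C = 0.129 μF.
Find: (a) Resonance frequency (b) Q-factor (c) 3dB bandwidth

Step 1 — Resonance: ω₀ = 1/√(LC) = 1/√(0.02·1.29e-07) = 1.969e+04 rad/s.
Step 2 — f₀ = ω₀/(2π) = 3133 Hz.
Step 3 — Parallel Q: Q = R/(ω₀L) = 72.8/(1.969e+04·0.02) = 0.1849.
Step 4 — Bandwidth: Δω = ω₀/Q = 1.065e+05 rad/s; BW = Δω/(2π) = 1.695e+04 Hz.

(a) f₀ = 3133 Hz  (b) Q = 0.1849  (c) BW = 1.695e+04 Hz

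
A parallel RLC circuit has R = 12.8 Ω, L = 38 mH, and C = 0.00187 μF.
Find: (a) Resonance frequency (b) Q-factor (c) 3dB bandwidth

Step 1 — Resonance: ω₀ = 1/√(LC) = 1/√(0.038·1.87e-09) = 1.186e+05 rad/s.
Step 2 — f₀ = ω₀/(2π) = 1.888e+04 Hz.
Step 3 — Parallel Q: Q = R/(ω₀L) = 12.8/(1.186e+05·0.038) = 0.002839.
Step 4 — Bandwidth: Δω = ω₀/Q = 4.178e+07 rad/s; BW = Δω/(2π) = 6.649e+06 Hz.

(a) f₀ = 1.888e+04 Hz  (b) Q = 0.002839  (c) BW = 6.649e+06 Hz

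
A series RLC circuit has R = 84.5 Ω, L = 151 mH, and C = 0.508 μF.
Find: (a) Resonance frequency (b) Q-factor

Step 1 — Resonance condition Im(Z)=0 gives ω₀ = 1/√(LC).
Step 2 — ω₀ = 1/√(0.151·5.08e-07) = 3611 rad/s.
Step 3 — f₀ = ω₀/(2π) = 574.6 Hz.
Step 4 — Series Q: Q = ω₀L/R = 3611·0.151/84.5 = 6.452.

(a) f₀ = 574.6 Hz  (b) Q = 6.452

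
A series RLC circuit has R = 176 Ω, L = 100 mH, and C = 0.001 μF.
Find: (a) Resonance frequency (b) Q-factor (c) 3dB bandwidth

Step 1 — Resonance: ω₀ = 1/√(LC) = 1/√(0.1·1e-09) = 1e+05 rad/s.
Step 2 — f₀ = ω₀/(2π) = 1.592e+04 Hz.
Step 3 — Series Q: Q = ω₀L/R = 1e+05·0.1/176 = 56.82.
Step 4 — Bandwidth: Δω = ω₀/Q = 1760 rad/s; BW = Δω/(2π) = 280.1 Hz.

(a) f₀ = 1.592e+04 Hz  (b) Q = 56.82  (c) BW = 280.1 Hz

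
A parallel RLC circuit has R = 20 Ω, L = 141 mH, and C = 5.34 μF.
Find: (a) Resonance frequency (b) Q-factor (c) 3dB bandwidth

Step 1 — Resonance: ω₀ = 1/√(LC) = 1/√(0.141·5.34e-06) = 1152 rad/s.
Step 2 — f₀ = ω₀/(2π) = 183.4 Hz.
Step 3 — Parallel Q: Q = R/(ω₀L) = 20/(1152·0.141) = 0.1231.
Step 4 — Bandwidth: Δω = ω₀/Q = 9363 rad/s; BW = Δω/(2π) = 1490 Hz.

(a) f₀ = 183.4 Hz  (b) Q = 0.1231  (c) BW = 1490 Hz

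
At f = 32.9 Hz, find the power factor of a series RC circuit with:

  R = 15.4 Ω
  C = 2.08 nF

Step 1 — Angular frequency: ω = 2π·f = 2π·32.9 = 206.7 rad/s.
Step 2 — Component impedances:
  R: Z = R = 15.4 Ω
  C: Z = 1/(jωC) = -j/(ω·C) = 0 - j2.326e+06 Ω
Step 3 — Series combination: Z_total = R + C = 15.4 - j2.326e+06 Ω = 2.326e+06∠-90.0° Ω.
Step 4 — Power factor: PF = cos(φ) = Re(Z)/|Z| = 15.4/2.3257e+06 = 6.622e-06.
Step 5 — Type: Im(Z) = -2.326e+06 ⇒ leading (phase φ = -90.0°).

PF = 6.622e-06 (leading, φ = -90.0°)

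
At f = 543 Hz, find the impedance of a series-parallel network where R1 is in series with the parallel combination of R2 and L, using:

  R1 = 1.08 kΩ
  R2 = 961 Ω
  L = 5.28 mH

Step 1 — Angular frequency: ω = 2π·f = 2π·543 = 3412 rad/s.
Step 2 — Component impedances:
  R1: Z = R = 1080 Ω
  R2: Z = R = 961 Ω
  L: Z = jωL = j·3412·0.00528 = 0 + j18.01 Ω
Step 3 — Parallel branch: R2 || L = 1/(1/R2 + 1/L) = 0.3376 + j18.01 Ω.
Step 4 — Series with R1: Z_total = R1 + (R2 || L) = 1080 + j18.01 Ω = 1080∠1.0° Ω.

Z = 1080 + j18.01 Ω = 1080∠1.0° Ω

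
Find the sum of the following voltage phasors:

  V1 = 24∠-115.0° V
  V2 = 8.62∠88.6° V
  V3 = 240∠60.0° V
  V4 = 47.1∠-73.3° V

Step 1 — Convert each phasor to rectangular form:
  V1 = 24·(cos(-115.0°) + j·sin(-115.0°)) = -10.14 - j21.75 V
  V2 = 8.62·(cos(88.6°) + j·sin(88.6°)) = 0.2106 + j8.617 V
  V3 = 240·(cos(60.0°) + j·sin(60.0°)) = 120 + j207.8 V
  V4 = 47.1·(cos(-73.3°) + j·sin(-73.3°)) = 13.53 - j45.11 V
Step 2 — Sum components: V_total = 123.6 + j149.6 V.
Step 3 — Convert to polar: |V_total| = 194.1 V, ∠V_total = 50.4°.

V_total = 194.1∠50.4° V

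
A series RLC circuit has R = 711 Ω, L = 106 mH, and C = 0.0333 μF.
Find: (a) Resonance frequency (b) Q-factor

Step 1 — Resonance condition Im(Z)=0 gives ω₀ = 1/√(LC).
Step 2 — ω₀ = 1/√(0.106·3.33e-08) = 1.683e+04 rad/s.
Step 3 — f₀ = ω₀/(2π) = 2679 Hz.
Step 4 — Series Q: Q = ω₀L/R = 1.683e+04·0.106/711 = 2.509.

(a) f₀ = 2679 Hz  (b) Q = 2.509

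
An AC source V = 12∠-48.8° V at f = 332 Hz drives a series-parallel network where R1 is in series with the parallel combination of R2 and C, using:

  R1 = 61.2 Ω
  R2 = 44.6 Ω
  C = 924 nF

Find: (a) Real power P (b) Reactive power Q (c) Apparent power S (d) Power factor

Step 1 — Angular frequency: ω = 2π·f = 2π·332 = 2086 rad/s.
Step 2 — Component impedances:
  R1: Z = R = 61.2 Ω
  R2: Z = R = 44.6 Ω
  C: Z = 1/(jωC) = -j/(ω·C) = 0 - j518.8 Ω
Step 3 — Parallel branch: R2 || C = 1/(1/R2 + 1/C) = 44.27 - j3.806 Ω.
Step 4 — Series with R1: Z_total = R1 + (R2 || C) = 105.5 - j3.806 Ω = 105.5∠-2.1° Ω.
Step 5 — Source phasor: V = 12∠-48.8° V = 7.904 - j9.029 V.
Step 6 — Current: I = V / Z = 0.07793 - j0.08279 A = 0.1137∠-46.7° A.
Step 7 — Complex power: S = V·I* = 1.364 - j0.0492 VA.
Step 8 — Real power: P = Re(S) = 1.364 W.
Step 9 — Reactive power: Q = Im(S) = -0.0492 VAR.
Step 10 — Apparent power: |S| = 1.364 VA.
Step 11 — Power factor: PF = P/|S| = 0.9993 (leading).

(a) P = 1.364 W  (b) Q = -0.0492 VAR  (c) S = 1.364 VA  (d) PF = 0.9993 (leading)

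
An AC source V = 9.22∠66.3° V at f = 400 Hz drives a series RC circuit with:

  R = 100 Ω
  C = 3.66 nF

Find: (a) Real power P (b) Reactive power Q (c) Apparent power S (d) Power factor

Step 1 — Angular frequency: ω = 2π·f = 2π·400 = 2513 rad/s.
Step 2 — Component impedances:
  R: Z = R = 100 Ω
  C: Z = 1/(jωC) = -j/(ω·C) = 0 - j1.087e+05 Ω
Step 3 — Series combination: Z_total = R + C = 100 - j1.087e+05 Ω = 1.087e+05∠-89.9° Ω.
Step 4 — Source phasor: V = 9.22∠66.3° V = 3.706 + j8.442 V.
Step 5 — Current: I = V / Z = -7.763e-05 + j3.416e-05 A = 8.481e-05∠156.2° A.
Step 6 — Complex power: S = V·I* = 7.193e-07 - j0.000782 VA.
Step 7 — Real power: P = Re(S) = 7.193e-07 W.
Step 8 — Reactive power: Q = Im(S) = -0.000782 VAR.
Step 9 — Apparent power: |S| = 0.000782 VA.
Step 10 — Power factor: PF = P/|S| = 0.0009199 (leading).

(a) P = 7.193e-07 W  (b) Q = -0.000782 VAR  (c) S = 0.000782 VA  (d) PF = 0.0009199 (leading)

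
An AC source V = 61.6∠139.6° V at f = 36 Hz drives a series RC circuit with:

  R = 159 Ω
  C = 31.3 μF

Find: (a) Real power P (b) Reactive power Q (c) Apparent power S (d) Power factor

Step 1 — Angular frequency: ω = 2π·f = 2π·36 = 226.2 rad/s.
Step 2 — Component impedances:
  R: Z = R = 159 Ω
  C: Z = 1/(jωC) = -j/(ω·C) = 0 - j141.2 Ω
Step 3 — Series combination: Z_total = R + C = 159 - j141.2 Ω = 212.7∠-41.6° Ω.
Step 4 — Source phasor: V = 61.6∠139.6° V = -46.91 + j39.92 V.
Step 5 — Current: I = V / Z = -0.2896 - j0.006145 A = 0.2896∠-178.8° A.
Step 6 — Complex power: S = V·I* = 13.34 - j11.85 VA.
Step 7 — Real power: P = Re(S) = 13.34 W.
Step 8 — Reactive power: Q = Im(S) = -11.85 VAR.
Step 9 — Apparent power: |S| = 17.84 VA.
Step 10 — Power factor: PF = P/|S| = 0.7476 (leading).

(a) P = 13.34 W  (b) Q = -11.85 VAR  (c) S = 17.84 VA  (d) PF = 0.7476 (leading)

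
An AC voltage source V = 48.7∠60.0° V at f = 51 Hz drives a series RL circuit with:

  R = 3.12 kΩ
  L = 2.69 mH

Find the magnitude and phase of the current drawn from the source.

Step 1 — Angular frequency: ω = 2π·f = 2π·51 = 320.4 rad/s.
Step 2 — Component impedances:
  R: Z = R = 3120 Ω
  L: Z = jωL = j·320.4·0.00269 = 0 + j0.862 Ω
Step 3 — Series combination: Z_total = R + L = 3120 + j0.862 Ω = 3120∠0.0° Ω.
Step 4 — Source phasor: V = 48.7∠60.0° V = 24.35 + j42.18 V.
Step 5 — Ohm's law: I = V / Z_total = (24.35 + j42.18) / (3120 + j0.862) = 0.007808 + j0.01352 A.
Step 6 — Convert to polar: |I| = 0.01561 A, ∠I = 60.0°.

I = 0.01561∠60.0° A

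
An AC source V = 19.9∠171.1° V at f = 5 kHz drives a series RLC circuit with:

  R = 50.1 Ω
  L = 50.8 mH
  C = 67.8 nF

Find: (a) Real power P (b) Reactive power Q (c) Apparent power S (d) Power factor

Step 1 — Angular frequency: ω = 2π·f = 2π·5000 = 3.142e+04 rad/s.
Step 2 — Component impedances:
  R: Z = R = 50.1 Ω
  L: Z = jωL = j·3.142e+04·0.0508 = 0 + j1596 Ω
  C: Z = 1/(jωC) = -j/(ω·C) = 0 - j469.5 Ω
Step 3 — Series combination: Z_total = R + L + C = 50.1 + j1126 Ω = 1128∠87.5° Ω.
Step 4 — Source phasor: V = 19.9∠171.1° V = -19.66 + j3.079 V.
Step 5 — Current: I = V / Z = 0.001953 + j0.01754 A = 0.01765∠83.6° A.
Step 6 — Complex power: S = V·I* = 0.01561 + j0.3509 VA.
Step 7 — Real power: P = Re(S) = 0.01561 W.
Step 8 — Reactive power: Q = Im(S) = 0.3509 VAR.
Step 9 — Apparent power: |S| = 0.3512 VA.
Step 10 — Power factor: PF = P/|S| = 0.04443 (lagging).

(a) P = 0.01561 W  (b) Q = 0.3509 VAR  (c) S = 0.3512 VA  (d) PF = 0.04443 (lagging)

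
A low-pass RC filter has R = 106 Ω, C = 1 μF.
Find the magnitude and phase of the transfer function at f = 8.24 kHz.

Step 1 — Angular frequency: ω = 2π·8240 = 5.177e+04 rad/s.
Step 2 — Transfer function: H(jω) = 1/(1 + jωRC).
Step 3 — Denominator: 1 + jωRC = 1 + j·5.177e+04·106·1e-06 = 1 + j5.488.
Step 4 — H = 0.03214 - j0.1764.
Step 5 — Magnitude: |H| = 0.1793 (-14.9 dB); phase: φ = -79.7°.

|H| = 0.1793 (-14.9 dB), φ = -79.7°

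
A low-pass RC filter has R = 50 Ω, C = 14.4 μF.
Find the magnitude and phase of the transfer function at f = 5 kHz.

Step 1 — Angular frequency: ω = 2π·5000 = 3.142e+04 rad/s.
Step 2 — Transfer function: H(jω) = 1/(1 + jωRC).
Step 3 — Denominator: 1 + jωRC = 1 + j·3.142e+04·50·1.44e-05 = 1 + j22.62.
Step 4 — H = 0.001951 - j0.04412.
Step 5 — Magnitude: |H| = 0.04417 (-27.1 dB); phase: φ = -87.5°.

|H| = 0.04417 (-27.1 dB), φ = -87.5°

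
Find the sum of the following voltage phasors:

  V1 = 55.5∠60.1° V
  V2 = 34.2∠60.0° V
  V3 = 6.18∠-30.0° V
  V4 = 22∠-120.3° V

Step 1 — Convert each phasor to rectangular form:
  V1 = 55.5·(cos(60.1°) + j·sin(60.1°)) = 27.67 + j48.11 V
  V2 = 34.2·(cos(60.0°) + j·sin(60.0°)) = 17.1 + j29.62 V
  V3 = 6.18·(cos(-30.0°) + j·sin(-30.0°)) = 5.352 - j3.09 V
  V4 = 22·(cos(-120.3°) + j·sin(-120.3°)) = -11.1 - j18.99 V
Step 2 — Sum components: V_total = 39.02 + j55.65 V.
Step 3 — Convert to polar: |V_total| = 67.96 V, ∠V_total = 55.0°.

V_total = 67.96∠55.0° V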